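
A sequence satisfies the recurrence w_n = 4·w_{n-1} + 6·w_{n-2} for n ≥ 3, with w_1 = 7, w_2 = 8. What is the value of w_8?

249248

Compute successive terms:
w_3 = 74; w_4 = 344; w_5 = 1820; w_6 = 9344; w_7 = 48296; w_8 = 249248.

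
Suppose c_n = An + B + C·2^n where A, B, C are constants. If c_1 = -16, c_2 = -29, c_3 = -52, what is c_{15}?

The three given values yield: A + B + 2C = -16; 2A + B + 4C = -29; 3A + B + 8C = -52.
Subtracting the first from the second: A + 2C = -13.
Subtracting the second from the third: A + 4C = -23.
Solving: C = -5, A = -3, then B = -3.
So c_n = -3·n + (-3) + (-5)·2^n; at n=15 this is -163888.

-163888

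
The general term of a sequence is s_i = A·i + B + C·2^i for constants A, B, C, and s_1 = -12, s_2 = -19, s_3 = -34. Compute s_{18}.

At i = 1, 2, 3: A + B + 2C = -12; 2A + B + 4C = -19; 3A + B + 8C = -34.
Subtracting the first from the second: A + 2C = -7.
Subtracting the second from the third: A + 4C = -15.
Solving: C = -4, A = 1, then B = -5.
So s_i = 1·i + (-5) + (-4)·2^i; at i=18 this is -1048563.

-1048563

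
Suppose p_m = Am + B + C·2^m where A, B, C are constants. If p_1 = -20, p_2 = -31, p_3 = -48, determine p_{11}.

Write the equations: A + B + 2C = -20; 2A + B + 4C = -31; 3A + B + 8C = -48.
Subtracting the first from the second: A + 2C = -11.
Subtracting the second from the third: A + 4C = -17.
Solving: C = -3, A = -5, then B = -9.
Therefore p_{11} = -55 + (-9) + (-3)·2048 = -6208.

-6208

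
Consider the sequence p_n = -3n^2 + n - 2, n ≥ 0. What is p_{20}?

p_{20} = -3·20^2 + 1·20 - 2 = -1182.

-1182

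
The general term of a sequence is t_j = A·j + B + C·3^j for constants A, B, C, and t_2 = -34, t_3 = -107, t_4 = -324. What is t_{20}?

-13947137620

Plug in j = 2, 3, 4: 2A + B + 9C = -34; 3A + B + 27C = -107; 4A + B + 81C = -324.
Subtracting the first from the second: A + 18C = -73.
Subtracting the second from the third: A + 54C = -217.
Solving: C = -4, A = -1, then B = 4.
Therefore t_{20} = -20 + 4 + (-4)·3486784401 = -13947137620.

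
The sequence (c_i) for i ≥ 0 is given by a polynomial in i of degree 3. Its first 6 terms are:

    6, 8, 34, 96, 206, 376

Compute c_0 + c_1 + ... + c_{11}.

11424

1st diffs: 2, 26, 62, 110, 170.
2nd diffs: 24, 36, 48, 60.
3rd diffs: 12, 12, 12 (constant).
So c_i = 2i^3 + 6i^2 - 6i + 6.
Continuing: …, 618, 944, 1366, 1896, …, c_{11} = 3328.
Summing i = 0..11 (12 terms) gives 11424.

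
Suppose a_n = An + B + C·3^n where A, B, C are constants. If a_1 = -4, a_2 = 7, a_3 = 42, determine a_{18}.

Write the equations: A + B + 3C = -4; 2A + B + 9C = 7; 3A + B + 27C = 42.
Subtracting the first from the second: A + 6C = 11.
Subtracting the second from the third: A + 18C = 35.
Solving: C = 2, A = -1, then B = -9.
So a_n = -1·n + (-9) + 2·3^n; at n=18 this is 774840951.

774840951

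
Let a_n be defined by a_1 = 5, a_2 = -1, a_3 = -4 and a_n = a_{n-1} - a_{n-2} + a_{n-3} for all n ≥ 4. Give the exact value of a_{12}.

2

Applying the relation repeatedly:
a_4 = 2, a_5 = 5, a_6 = -1, a_7 = -4, a_8 = 2, a_9 = 5, a_{10} = -1, a_{11} = -4, a_{12} = 2.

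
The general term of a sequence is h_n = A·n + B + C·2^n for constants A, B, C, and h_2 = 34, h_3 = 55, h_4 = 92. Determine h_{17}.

524381

At n = 2, 3, 4: 2A + B + 4C = 34; 3A + B + 8C = 55; 4A + B + 16C = 92.
Subtracting the first from the second: A + 4C = 21.
Subtracting the second from the third: A + 8C = 37.
Solving: C = 4, A = 5, then B = 8.
So h_n = 5·n + 8 + 4·2^n; at n=17 this is 524381.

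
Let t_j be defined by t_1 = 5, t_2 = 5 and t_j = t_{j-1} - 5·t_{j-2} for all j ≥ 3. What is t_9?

Applying the relation repeatedly:
t_3 = -20;  t_4 = -45;  t_5 = 55;  t_6 = 280;  t_7 = 5;  t_8 = -1395;  t_9 = -1420.

-1420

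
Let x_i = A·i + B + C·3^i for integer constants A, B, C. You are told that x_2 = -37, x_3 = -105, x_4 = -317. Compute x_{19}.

The three given values yield: 2A + B + 9C = -37; 3A + B + 27C = -105; 4A + B + 81C = -317.
Subtracting the first from the second: A + 18C = -68.
Subtracting the second from the third: A + 54C = -212.
Solving: C = -4, A = 4, then B = -9.
Hence x_{19} = 4·19 + (-9) + (-4)·1162261467 = -4649045801.

-4649045801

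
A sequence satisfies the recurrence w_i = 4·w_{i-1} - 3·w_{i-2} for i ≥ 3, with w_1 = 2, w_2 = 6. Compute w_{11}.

w_3 = 18;  w_4 = 54;  w_5 = 162;  w_6 = 486;  w_7 = 1458;  w_8 = 4374;  w_9 = 13122;  w_{10} = 39366;  w_{11} = 118098.
(Characteristic roots are 3 and 1.)

118098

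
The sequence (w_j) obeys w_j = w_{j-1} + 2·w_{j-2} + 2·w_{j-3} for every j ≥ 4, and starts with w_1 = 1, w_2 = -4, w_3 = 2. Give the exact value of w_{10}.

Step forward from the initial values:
w_4 = -4; w_5 = -8; w_6 = -12; w_7 = -36; w_8 = -76; w_9 = -172; w_{10} = -396.

-396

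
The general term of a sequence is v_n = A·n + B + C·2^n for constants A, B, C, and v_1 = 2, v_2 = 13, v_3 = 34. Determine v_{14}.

81925

The three given values yield: A + B + 2C = 2; 2A + B + 4C = 13; 3A + B + 8C = 34.
Subtracting the first from the second: A + 2C = 11.
Subtracting the second from the third: A + 4C = 21.
Solving: C = 5, A = 1, then B = -9.
Therefore v_{14} = 14 + (-9) + 5·16384 = 81925.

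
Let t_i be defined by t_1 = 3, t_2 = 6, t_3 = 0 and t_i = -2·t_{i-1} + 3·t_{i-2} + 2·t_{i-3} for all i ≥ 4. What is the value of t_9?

-2868

Iterate the recurrence:
t_4 = 24; t_5 = -36; t_6 = 144; t_7 = -348; t_8 = 1056; t_9 = -2868.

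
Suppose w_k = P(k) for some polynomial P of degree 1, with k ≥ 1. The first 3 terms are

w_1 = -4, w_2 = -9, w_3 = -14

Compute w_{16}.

1st diffs: -5, -5 (constant).
So w_k = -5k + 1.
Evaluating at k = 16 gives w_{16} = -79.

-79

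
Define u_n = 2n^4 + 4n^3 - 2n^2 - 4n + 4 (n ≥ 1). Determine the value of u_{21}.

425044

u_{21} = 2·21^4 + 4·21^3 - 2·21^2 - 4·21 + 4 = 425044.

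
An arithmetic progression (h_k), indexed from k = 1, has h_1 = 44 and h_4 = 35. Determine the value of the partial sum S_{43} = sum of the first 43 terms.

Common difference d = (35 - 44) / (4 - 1) = -3.
h_k = 44 + (k - 1)·(-3).
h_{43} = -82; S = 43·(44 + (-82))/2 = -817.

-817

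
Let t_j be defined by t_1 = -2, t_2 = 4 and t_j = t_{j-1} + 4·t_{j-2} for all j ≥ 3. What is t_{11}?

Compute successive terms:
t_3 = -4  t_4 = 12  t_5 = -4  t_6 = 44  t_7 = 28  t_8 = 204  t_9 = 316  t_{10} = 1132  t_{11} = 2396.

2396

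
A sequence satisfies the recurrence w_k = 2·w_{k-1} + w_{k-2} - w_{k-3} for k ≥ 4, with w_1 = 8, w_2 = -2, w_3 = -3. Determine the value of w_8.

w_4 = -16  w_5 = -33  w_6 = -79  w_7 = -175  w_8 = -396.

-396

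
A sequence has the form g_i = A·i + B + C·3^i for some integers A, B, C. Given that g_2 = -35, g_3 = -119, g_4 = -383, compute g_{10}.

At i = 2, 3, 4: 2A + B + 9C = -35; 3A + B + 27C = -119; 4A + B + 81C = -383.
Subtracting the first from the second: A + 18C = -84.
Subtracting the second from the third: A + 54C = -264.
Solving: C = -5, A = 6, then B = -2.
So g_i = 6·i + (-2) + (-5)·3^i; at i=10 this is -295187.

-295187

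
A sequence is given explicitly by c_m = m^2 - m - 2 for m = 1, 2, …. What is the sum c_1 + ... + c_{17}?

1598

Over m = 1..17: Σm = 153, Σm² = 1785.
Total = (1)·1785 + (-1)·153 + (-2)·17 = 1598.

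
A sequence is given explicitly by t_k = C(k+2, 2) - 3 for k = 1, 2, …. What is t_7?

33

C(9, 2) = 36, so t_7 = 33.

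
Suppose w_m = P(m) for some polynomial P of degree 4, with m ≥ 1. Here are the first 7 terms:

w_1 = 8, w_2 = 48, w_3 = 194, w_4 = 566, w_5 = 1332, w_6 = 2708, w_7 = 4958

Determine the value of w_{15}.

1st diffs: 40, 146, 372, 766, 1376, 2250.
2nd diffs: 106, 226, 394, 610, 874.
3rd diffs: 120, 168, 216, 264.
4th diffs: 48, 48, 48 (constant).
So w_m = 2m^4 + 3m^2 + m + 2.
Evaluating at m = 15 gives w_{15} = 101942.

101942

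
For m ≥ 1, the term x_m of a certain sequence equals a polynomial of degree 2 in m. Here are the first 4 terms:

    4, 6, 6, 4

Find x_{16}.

-176

1st diffs: 2, 0, -2.
2nd diffs: -2, -2 (constant).
Newton forward-difference form: x_m = 4 + 2·C(m-1,1) + (-2)·C(m-1,2).
At m = 16: m-1 = 15, so x_{16} = 4 + 30 - 210 = -176.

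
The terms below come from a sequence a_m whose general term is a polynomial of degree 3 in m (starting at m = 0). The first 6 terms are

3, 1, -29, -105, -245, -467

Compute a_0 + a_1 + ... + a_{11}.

-15166

1st diffs: -2, -30, -76, -140, -222.
2nd diffs: -28, -46, -64, -82.
3rd diffs: -18, -18, -18 (constant).
Newton forward-difference form: a_m = 3 + (-2)·C(m,1) + (-28)·C(m,2) + (-18)·C(m,3).
Continuing: …, -789, -1229, -1805, -2535, …, a_{11} = -4529.
Summing m = 0..11 (12 terms) gives -15166.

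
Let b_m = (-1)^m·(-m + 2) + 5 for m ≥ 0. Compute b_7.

(-1)^7 = -1; -m + 2 at m=7 is -5; so b_7 = 10.

10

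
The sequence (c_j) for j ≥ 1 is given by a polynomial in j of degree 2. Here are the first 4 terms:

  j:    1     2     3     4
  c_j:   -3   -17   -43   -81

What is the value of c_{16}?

-1473

1st diffs: -14, -26, -38.
2nd diffs: -12, -12 (constant).
Newton forward-difference form: c_j = -3 + (-14)·C(j-1,1) + (-12)·C(j-1,2).
At j = 16: j-1 = 15, so c_{16} = -3 - 210 - 1260 = -1473.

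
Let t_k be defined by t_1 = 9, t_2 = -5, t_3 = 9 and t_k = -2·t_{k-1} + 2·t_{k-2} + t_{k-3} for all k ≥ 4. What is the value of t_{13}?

110889

Applying the relation repeatedly:
t_4 = -19  t_5 = 51  t_6 = -131  t_7 = 345  t_8 = -901  t_9 = 2361  t_{10} = -6179  t_{11} = 16179  t_{12} = -42355  t_{13} = 110889.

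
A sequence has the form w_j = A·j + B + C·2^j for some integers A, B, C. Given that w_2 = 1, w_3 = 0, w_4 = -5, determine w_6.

Plug in j = 2, 3, 4: 2A + B + 4C = 1; 3A + B + 8C = 0; 4A + B + 16C = -5.
Subtracting the first from the second: A + 4C = -1.
Subtracting the second from the third: A + 8C = -5.
Solving: C = -1, A = 3, then B = -1.
Therefore w_6 = 18 + (-1) + (-1)·64 = -47.

-47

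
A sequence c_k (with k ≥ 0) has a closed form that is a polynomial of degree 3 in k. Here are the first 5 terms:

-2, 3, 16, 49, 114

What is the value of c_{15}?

1st diffs: 5, 13, 33, 65.
2nd diffs: 8, 20, 32.
3rd diffs: 12, 12 (constant).
Newton forward-difference form: c_k = -2 + 5·C(k,1) + 8·C(k,2) + 12·C(k,3).
At k = 15: k = 15, so c_{15} = -2 + 75 + 840 + 5460 = 6373.

6373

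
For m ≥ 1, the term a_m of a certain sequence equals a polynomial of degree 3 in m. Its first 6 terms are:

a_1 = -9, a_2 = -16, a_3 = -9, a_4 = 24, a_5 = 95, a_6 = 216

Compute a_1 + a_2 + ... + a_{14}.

1st diffs: -7, 7, 33, 71, 121.
2nd diffs: 14, 26, 38, 50.
3rd diffs: 12, 12, 12 (constant).
So a_m = 2m^3 - 5m^2 - 6m.
Continuing: …, 399, 656, 999, 1440, …, a_{14} = 4424.
Summing m = 1..14 (14 terms) gives 16345.

16345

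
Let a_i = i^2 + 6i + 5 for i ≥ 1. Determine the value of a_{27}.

896

a_{27} = 1·27^2 + 6·27 + 5 = 896.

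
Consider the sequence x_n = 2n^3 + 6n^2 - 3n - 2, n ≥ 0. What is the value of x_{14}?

6620

x_{14} = 2·14^3 + 6·14^2 - 3·14 - 2 = 6620.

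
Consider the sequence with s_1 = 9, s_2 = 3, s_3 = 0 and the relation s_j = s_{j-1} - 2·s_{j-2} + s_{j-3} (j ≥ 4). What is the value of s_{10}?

12

Applying the relation repeatedly:
s_4 = 3, s_5 = 6, s_6 = 0, s_7 = -9, s_8 = -3, s_9 = 15, s_{10} = 12.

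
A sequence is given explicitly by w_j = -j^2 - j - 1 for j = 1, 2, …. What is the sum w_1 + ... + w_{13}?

Over j = 1..13: Σj = 91, Σj² = 819.
Total = (-1)·819 + (-1)·91 + (-1)·13 = -923.

-923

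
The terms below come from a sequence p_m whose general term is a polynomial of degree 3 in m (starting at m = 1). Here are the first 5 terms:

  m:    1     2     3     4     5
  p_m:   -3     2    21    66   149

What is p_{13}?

1st diffs: 5, 19, 45, 83.
2nd diffs: 14, 26, 38.
3rd diffs: 12, 12 (constant).
So p_m = 2m^3 - 5m^2 + 6m - 6.
Evaluating at m = 13 gives p_{13} = 3621.

3621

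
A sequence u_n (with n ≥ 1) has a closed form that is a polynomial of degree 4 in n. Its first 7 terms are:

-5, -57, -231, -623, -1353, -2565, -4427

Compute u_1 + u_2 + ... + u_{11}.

1st diffs: -52, -174, -392, -730, -1212, -1862.
2nd diffs: -122, -218, -338, -482, -650.
3rd diffs: -96, -120, -144, -168.
4th diffs: -24, -24, -24 (constant).
Newton forward-difference form: u_n = -5 + (-52)·C(n-1,1) + (-122)·C(n-1,2) + (-96)·C(n-1,3) + (-24)·C(n-1,4).
Continuing: -7131, -10893, -15953, -22575.
Summing n = 1..11 (11 terms) gives -65813.

-65813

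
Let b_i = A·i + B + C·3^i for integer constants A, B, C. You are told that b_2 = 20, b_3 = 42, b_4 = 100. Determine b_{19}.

1162261546

Plug in i = 2, 3, 4: 2A + B + 9C = 20; 3A + B + 27C = 42; 4A + B + 81C = 100.
Subtracting the first from the second: A + 18C = 22.
Subtracting the second from the third: A + 54C = 58.
Solving: C = 1, A = 4, then B = 3.
Therefore b_{19} = 76 + 3 + 1·1162261467 = 1162261546.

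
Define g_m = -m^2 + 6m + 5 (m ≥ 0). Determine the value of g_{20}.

g_{20} = -1·20^2 + 6·20 + 5 = -275.

-275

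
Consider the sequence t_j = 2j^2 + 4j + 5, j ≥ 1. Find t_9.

203

t_9 = 2·9^2 + 4·9 + 5 = 203.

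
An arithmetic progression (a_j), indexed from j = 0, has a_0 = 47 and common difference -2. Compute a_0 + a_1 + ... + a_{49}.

a_j = 47 + (j - 0)·(-2).
a_{49} = -51; S = 50·(47 + (-51))/2 = -100.

-100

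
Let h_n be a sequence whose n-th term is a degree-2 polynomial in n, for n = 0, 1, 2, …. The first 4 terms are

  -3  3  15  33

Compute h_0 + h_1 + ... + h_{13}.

1st diffs: 6, 12, 18.
2nd diffs: 6, 6 (constant).
So h_n = 3n^2 + 3n - 3.
Continuing: …, 57, 87, 123, 165, …, h_{13} = 543.
Summing n = 0..13 (14 terms) gives 2688.

2688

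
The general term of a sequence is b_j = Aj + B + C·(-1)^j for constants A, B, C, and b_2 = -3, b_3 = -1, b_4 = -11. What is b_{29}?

-105

Write the equations: 2A + B + C = -3; 3A + B - C = -1; 4A + B + C = -11.
Subtracting the first from the second: A - 2C = 2.
Subtracting the second from the third: A + 2C = -10.
Solving: C = -3, A = -4, then B = 8.
Hence b_{29} = -4·29 + 8 + (-3)·(-1) = -105.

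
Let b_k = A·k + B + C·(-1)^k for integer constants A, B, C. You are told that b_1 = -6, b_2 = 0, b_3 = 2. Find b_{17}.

58

At k = 1, 2, 3: A + B - C = -6; 2A + B + C = 0; 3A + B - C = 2.
Subtracting the first from the second: A + 2C = 6.
Subtracting the second from the third: A - 2C = 2.
Solving: C = 1, A = 4, then B = -9.
Therefore b_{17} = 68 + (-9) + 1·(-1) = 58.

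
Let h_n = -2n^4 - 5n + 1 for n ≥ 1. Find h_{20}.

h_{20} = -2·20^4 - 5·20 + 1 = -320099.

-320099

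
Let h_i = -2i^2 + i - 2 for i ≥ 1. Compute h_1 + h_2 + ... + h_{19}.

-4788

Over i = 1..19: Σi = 190, Σi² = 2470.
Total = (-2)·2470 + (1)·190 + (-2)·19 = -4788.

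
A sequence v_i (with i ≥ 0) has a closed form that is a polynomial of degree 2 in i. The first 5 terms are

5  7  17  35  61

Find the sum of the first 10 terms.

1st diffs: 2, 10, 18, 26.
2nd diffs: 8, 8, 8 (constant).
Newton forward-difference form: v_i = 5 + 2·C(i,1) + 8·C(i,2).
Continuing: …, 95, 137, 187, 245, …, v_9 = 311.
Summing i = 0..9 (10 terms) gives 1100.

1100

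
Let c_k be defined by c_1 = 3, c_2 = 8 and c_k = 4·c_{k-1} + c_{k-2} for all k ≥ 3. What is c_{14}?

Applying the relation repeatedly:
c_3 = 35;  c_4 = 148;  c_5 = 627;  …;  c_{11} = 3622787;  c_{12} = 15346372;  c_{13} = 65008275;  c_{14} = 275379472.

275379472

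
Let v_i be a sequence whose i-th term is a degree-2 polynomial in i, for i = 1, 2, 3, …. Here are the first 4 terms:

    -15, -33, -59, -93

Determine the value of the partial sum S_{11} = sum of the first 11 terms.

-2475

1st diffs: -18, -26, -34.
2nd diffs: -8, -8 (constant).
Newton forward-difference form: v_i = -15 + (-18)·C(i-1,1) + (-8)·C(i-1,2).
Continuing: …, -135, -185, -243, -309, …, v_{11} = -555.
Summing i = 1..11 (11 terms) gives -2475.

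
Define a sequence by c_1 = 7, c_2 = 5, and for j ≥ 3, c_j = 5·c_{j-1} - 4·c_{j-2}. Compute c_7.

-2723

Step forward from the initial values:
c_3 = -3  c_4 = -35  c_5 = -163  c_6 = -675  c_7 = -2723.
(Characteristic roots are 4 and 1.)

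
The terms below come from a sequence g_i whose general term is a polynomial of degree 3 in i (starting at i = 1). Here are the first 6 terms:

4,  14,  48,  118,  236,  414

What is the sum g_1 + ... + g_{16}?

36544

1st diffs: 10, 34, 70, 118, 178.
2nd diffs: 24, 36, 48, 60.
3rd diffs: 12, 12, 12 (constant).
Newton forward-difference form: g_i = 4 + 10·C(i-1,1) + 24·C(i-1,2) + 12·C(i-1,3).
Continuing: …, 664, 998, 1428, 1966, …, g_{16} = 8134.
Summing i = 1..16 (16 terms) gives 36544.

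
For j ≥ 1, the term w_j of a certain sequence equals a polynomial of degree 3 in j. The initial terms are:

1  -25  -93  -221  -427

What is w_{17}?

-15535

1st diffs: -26, -68, -128, -206.
2nd diffs: -42, -60, -78.
3rd diffs: -18, -18 (constant).
Newton forward-difference form: w_j = 1 + (-26)·C(j-1,1) + (-42)·C(j-1,2) + (-18)·C(j-1,3).
At j = 17: j-1 = 16, so w_{17} = 1 - 416 - 5040 - 10080 = -15535.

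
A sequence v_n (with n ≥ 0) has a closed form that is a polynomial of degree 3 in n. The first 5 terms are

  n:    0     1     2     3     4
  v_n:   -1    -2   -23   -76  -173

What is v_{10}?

-2351

1st diffs: -1, -21, -53, -97.
2nd diffs: -20, -32, -44.
3rd diffs: -12, -12 (constant).
Newton forward-difference form: v_n = -1 + (-1)·C(n,1) + (-20)·C(n,2) + (-12)·C(n,3).
At n = 10: n = 10, so v_{10} = -1 - 10 - 900 - 1440 = -2351.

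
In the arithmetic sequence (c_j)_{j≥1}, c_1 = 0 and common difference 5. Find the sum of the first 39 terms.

c_j = 0 + (j - 1)·5.
c_{39} = 190; S = 39·(0 + 190)/2 = 3705.

3705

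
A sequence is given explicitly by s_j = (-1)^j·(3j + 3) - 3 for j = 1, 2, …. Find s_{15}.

-51

(-1)^15 = -1; 3j + 3 at j=15 is 48; so s_{15} = -51.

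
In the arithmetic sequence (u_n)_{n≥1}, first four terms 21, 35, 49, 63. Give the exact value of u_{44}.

623

Common difference d = 14.
u_n = 21 + (n - 1)·14.
u_{44} = 21 + 43·14 = 623.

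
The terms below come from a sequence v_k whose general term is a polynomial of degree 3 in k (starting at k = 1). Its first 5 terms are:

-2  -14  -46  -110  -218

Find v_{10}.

-1838

1st diffs: -12, -32, -64, -108.
2nd diffs: -20, -32, -44.
3rd diffs: -12, -12 (constant).
Newton forward-difference form: v_k = -2 + (-12)·C(k-1,1) + (-20)·C(k-1,2) + (-12)·C(k-1,3).
At k = 10: k-1 = 9, so v_{10} = -2 - 108 - 720 - 1008 = -1838.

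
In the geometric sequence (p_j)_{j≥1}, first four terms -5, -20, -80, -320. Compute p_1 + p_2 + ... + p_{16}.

Common ratio r = 4.
p_j = (-5)·4^(j-1).
S = (-5)·(4^16 - 1)/(4 - 1) = (-5)·(4294967296 - 1)/(3) = -7158278825.

-7158278825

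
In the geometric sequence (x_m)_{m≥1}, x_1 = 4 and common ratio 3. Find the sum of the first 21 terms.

20920706404

x_m = 4·3^(m-1).
S = 4·(3^21 - 1)/(3 - 1) = 4·(10460353203 - 1)/(2) = 20920706404.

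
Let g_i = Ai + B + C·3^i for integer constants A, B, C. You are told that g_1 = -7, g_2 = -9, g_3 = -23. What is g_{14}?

Plug in i = 1, 2, 3: A + B + 3C = -7; 2A + B + 9C = -9; 3A + B + 27C = -23.
Subtracting the first from the second: A + 6C = -2.
Subtracting the second from the third: A + 18C = -14.
Solving: C = -1, A = 4, then B = -8.
Hence g_{14} = 4·14 + (-8) + (-1)·4782969 = -4782921.

-4782921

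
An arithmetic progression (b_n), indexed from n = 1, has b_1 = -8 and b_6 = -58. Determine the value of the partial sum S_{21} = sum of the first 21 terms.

-2268

Common difference d = (-58 - (-8)) / (6 - 1) = -10.
b_n = -8 + (n - 1)·(-10).
b_{21} = -208; S = 21·(-8 + (-208))/2 = -2268.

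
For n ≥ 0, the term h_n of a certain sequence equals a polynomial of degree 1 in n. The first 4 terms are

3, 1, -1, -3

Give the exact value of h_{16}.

1st diffs: -2, -2, -2 (constant).
So h_n = -2n + 3.
Evaluating at n = 16 gives h_{16} = -29.

-29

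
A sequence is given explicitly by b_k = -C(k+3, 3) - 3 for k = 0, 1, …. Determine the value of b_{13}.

C(16, 3) = 560, so b_{13} = -563.

-563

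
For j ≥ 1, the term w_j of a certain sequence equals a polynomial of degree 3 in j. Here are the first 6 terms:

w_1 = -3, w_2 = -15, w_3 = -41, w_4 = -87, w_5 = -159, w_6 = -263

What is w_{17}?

-5235

1st diffs: -12, -26, -46, -72, -104.
2nd diffs: -14, -20, -26, -32.
3rd diffs: -6, -6, -6 (constant).
Newton forward-difference form: w_j = -3 + (-12)·C(j-1,1) + (-14)·C(j-1,2) + (-6)·C(j-1,3).
At j = 17: j-1 = 16, so w_{17} = -3 - 192 - 1680 - 3360 = -5235.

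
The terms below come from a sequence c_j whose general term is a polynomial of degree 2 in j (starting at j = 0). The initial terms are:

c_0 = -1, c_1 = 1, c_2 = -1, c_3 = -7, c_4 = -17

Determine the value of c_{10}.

1st diffs: 2, -2, -6, -10.
2nd diffs: -4, -4, -4 (constant).
Newton forward-difference form: c_j = -1 + 2·C(j,1) + (-4)·C(j,2).
At j = 10: j = 10, so c_{10} = -1 + 20 - 180 = -161.

-161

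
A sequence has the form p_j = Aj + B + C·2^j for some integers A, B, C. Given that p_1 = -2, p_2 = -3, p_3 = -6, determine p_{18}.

The three given values yield: A + B + 2C = -2; 2A + B + 4C = -3; 3A + B + 8C = -6.
Subtracting the first from the second: A + 2C = -1.
Subtracting the second from the third: A + 4C = -3.
Solving: C = -1, A = 1, then B = -1.
Therefore p_{18} = 18 + (-1) + (-1)·262144 = -262127.

-262127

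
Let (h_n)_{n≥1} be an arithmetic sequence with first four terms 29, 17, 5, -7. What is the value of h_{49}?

-547

Common difference d = -12.
h_n = 29 + (n - 1)·(-12).
h_{49} = 29 + 48·(-12) = -547.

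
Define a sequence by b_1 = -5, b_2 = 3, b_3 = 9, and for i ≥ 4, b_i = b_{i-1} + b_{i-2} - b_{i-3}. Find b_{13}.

Applying the relation repeatedly:
b_4 = 17, b_5 = 23, b_6 = 31, b_7 = 37, b_8 = 45, b_9 = 51, b_{10} = 59, b_{11} = 65, b_{12} = 73, b_{13} = 79.

79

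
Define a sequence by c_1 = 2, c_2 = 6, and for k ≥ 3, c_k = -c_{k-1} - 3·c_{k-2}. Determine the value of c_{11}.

258

Iterate the recurrence:
c_3 = -12;  c_4 = -6;  c_5 = 42;  c_6 = -24;  c_7 = -102;  c_8 = 174;  c_9 = 132;  c_{10} = -654;  c_{11} = 258.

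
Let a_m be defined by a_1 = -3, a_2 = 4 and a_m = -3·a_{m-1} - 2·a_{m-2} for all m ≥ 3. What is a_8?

130

Step forward from the initial values:
a_3 = -6  a_4 = 10  a_5 = -18  a_6 = 34  a_7 = -66  a_8 = 130.
(Characteristic roots are -1 and -2.)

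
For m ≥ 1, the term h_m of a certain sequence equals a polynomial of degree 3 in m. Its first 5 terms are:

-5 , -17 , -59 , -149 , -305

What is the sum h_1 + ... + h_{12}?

-16362

1st diffs: -12, -42, -90, -156.
2nd diffs: -30, -48, -66.
3rd diffs: -18, -18 (constant).
Newton forward-difference form: h_m = -5 + (-12)·C(m-1,1) + (-30)·C(m-1,2) + (-18)·C(m-1,3).
Continuing: …, -545, -887, -1349, -1949, …, h_{12} = -4757.
Summing m = 1..12 (12 terms) gives -16362.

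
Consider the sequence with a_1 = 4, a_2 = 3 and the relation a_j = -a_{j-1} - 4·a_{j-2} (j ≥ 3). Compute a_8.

Iterate the recurrence:
a_3 = -19;  a_4 = 7;  a_5 = 69;  a_6 = -97;  a_7 = -179;  a_8 = 567.

567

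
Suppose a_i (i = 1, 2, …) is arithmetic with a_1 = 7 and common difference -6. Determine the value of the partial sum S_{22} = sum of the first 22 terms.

a_i = 7 + (i - 1)·(-6).
a_{22} = -119; S = 22·(7 + (-119))/2 = -1232.

-1232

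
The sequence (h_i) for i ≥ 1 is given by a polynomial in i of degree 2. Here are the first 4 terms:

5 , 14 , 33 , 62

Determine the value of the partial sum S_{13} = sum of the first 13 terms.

3627

1st diffs: 9, 19, 29.
2nd diffs: 10, 10 (constant).
Newton forward-difference form: h_i = 5 + 9·C(i-1,1) + 10·C(i-1,2).
Continuing: …, 101, 150, 209, 278, …, h_{13} = 773.
Summing i = 1..13 (13 terms) gives 3627.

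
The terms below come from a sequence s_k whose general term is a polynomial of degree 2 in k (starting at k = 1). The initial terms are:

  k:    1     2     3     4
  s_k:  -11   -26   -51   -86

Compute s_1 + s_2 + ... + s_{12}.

-3322

1st diffs: -15, -25, -35.
2nd diffs: -10, -10 (constant).
Newton forward-difference form: s_k = -11 + (-15)·C(k-1,1) + (-10)·C(k-1,2).
Continuing: …, -131, -186, -251, -326, …, s_{12} = -726.
Summing k = 1..12 (12 terms) gives -3322.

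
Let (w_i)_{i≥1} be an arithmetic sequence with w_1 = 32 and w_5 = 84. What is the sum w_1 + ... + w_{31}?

7037

Common difference d = (84 - 32) / (5 - 1) = 13.
w_i = 32 + (i - 1)·13.
w_{31} = 422; S = 31·(32 + 422)/2 = 7037.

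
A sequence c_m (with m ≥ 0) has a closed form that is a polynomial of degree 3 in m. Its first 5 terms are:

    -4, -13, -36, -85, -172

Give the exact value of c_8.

-1140

1st diffs: -9, -23, -49, -87.
2nd diffs: -14, -26, -38.
3rd diffs: -12, -12 (constant).
So c_m = -2m^3 - m^2 - 6m - 4.
Evaluating at m = 8 gives c_8 = -1140.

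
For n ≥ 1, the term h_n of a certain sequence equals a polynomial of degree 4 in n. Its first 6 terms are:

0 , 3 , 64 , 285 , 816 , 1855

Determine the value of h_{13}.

1st diffs: 3, 61, 221, 531, 1039.
2nd diffs: 58, 160, 310, 508.
3rd diffs: 102, 150, 198.
4th diffs: 48, 48 (constant).
So h_n = 2n^4 - 3n^3 - 3n^2 + 3n + 1.
Evaluating at n = 13 gives h_{13} = 50064.

50064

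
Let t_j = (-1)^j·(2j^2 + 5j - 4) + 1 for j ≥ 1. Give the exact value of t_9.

-202

(-1)^9 = -1; 2j^2 + 5j - 4 at j=9 is 203; so t_9 = -202.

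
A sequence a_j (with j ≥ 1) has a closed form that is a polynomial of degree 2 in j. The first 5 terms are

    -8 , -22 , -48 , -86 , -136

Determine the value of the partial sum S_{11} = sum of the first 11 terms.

-2838

1st diffs: -14, -26, -38, -50.
2nd diffs: -12, -12, -12 (constant).
So a_j = -6j^2 + 4j - 6.
Continuing: …, -198, -272, -358, -456, …, a_{11} = -688.
Summing j = 1..11 (11 terms) gives -2838.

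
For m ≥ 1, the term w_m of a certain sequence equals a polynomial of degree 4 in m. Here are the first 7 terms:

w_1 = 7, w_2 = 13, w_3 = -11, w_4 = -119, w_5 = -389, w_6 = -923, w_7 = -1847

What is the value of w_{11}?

-12803

1st diffs: 6, -24, -108, -270, -534, -924.
2nd diffs: -30, -84, -162, -264, -390.
3rd diffs: -54, -78, -102, -126.
4th diffs: -24, -24, -24 (constant).
Newton forward-difference form: w_m = 7 + 6·C(m-1,1) + (-30)·C(m-1,2) + (-54)·C(m-1,3) + (-24)·C(m-1,4).
At m = 11: m-1 = 10, so w_{11} = 7 + 60 - 1350 - 6480 - 5040 = -12803.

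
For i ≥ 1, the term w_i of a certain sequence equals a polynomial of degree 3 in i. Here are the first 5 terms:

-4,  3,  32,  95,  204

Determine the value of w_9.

1st diffs: 7, 29, 63, 109.
2nd diffs: 22, 34, 46.
3rd diffs: 12, 12 (constant).
Newton forward-difference form: w_i = -4 + 7·C(i-1,1) + 22·C(i-1,2) + 12·C(i-1,3).
At i = 9: i-1 = 8, so w_9 = -4 + 56 + 616 + 672 = 1340.

1340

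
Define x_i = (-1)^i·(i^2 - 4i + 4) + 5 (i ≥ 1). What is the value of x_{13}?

(-1)^13 = -1; i^2 - 4i + 4 at i=13 is 121; so x_{13} = -116.

-116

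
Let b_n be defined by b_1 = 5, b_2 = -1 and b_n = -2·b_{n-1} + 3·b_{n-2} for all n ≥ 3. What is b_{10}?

-29521

Step forward from the initial values:
b_3 = 17, b_4 = -37, b_5 = 125, b_6 = -361, b_7 = 1097, b_8 = -3277, b_9 = 9845, b_{10} = -29521.
(Characteristic roots are 1 and -3.)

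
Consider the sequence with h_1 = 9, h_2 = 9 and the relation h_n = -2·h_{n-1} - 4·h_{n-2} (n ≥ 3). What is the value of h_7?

Iterate the recurrence:
h_3 = -54  h_4 = 72  h_5 = 72  h_6 = -432  h_7 = 576.

576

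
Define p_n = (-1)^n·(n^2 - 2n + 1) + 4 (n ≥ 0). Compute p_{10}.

(-1)^10 = 1; n^2 - 2n + 1 at n=10 is 81; so p_{10} = 85.

85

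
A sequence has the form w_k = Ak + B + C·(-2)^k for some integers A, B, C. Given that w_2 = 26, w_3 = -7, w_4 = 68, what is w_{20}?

3145796

At k = 2, 3, 4: 2A + B + 4C = 26; 3A + B - 8C = -7; 4A + B + 16C = 68.
Subtracting the first from the second: A - 12C = -33.
Subtracting the second from the third: A + 24C = 75.
Solving: C = 3, A = 3, then B = 8.
Therefore w_{20} = 60 + 8 + 3·1048576 = 3145796.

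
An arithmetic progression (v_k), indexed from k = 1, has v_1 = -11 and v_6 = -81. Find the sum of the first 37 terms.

-9731

Common difference d = (-81 - (-11)) / (6 - 1) = -14.
v_k = -11 + (k - 1)·(-14).
v_{37} = -515; S = 37·(-11 + (-515))/2 = -9731.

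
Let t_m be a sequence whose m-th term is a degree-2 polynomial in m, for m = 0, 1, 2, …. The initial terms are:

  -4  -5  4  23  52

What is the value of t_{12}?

1st diffs: -1, 9, 19, 29.
2nd diffs: 10, 10, 10 (constant).
Newton forward-difference form: t_m = -4 + (-1)·C(m,1) + 10·C(m,2).
At m = 12: m = 12, so t_{12} = -4 - 12 + 660 = 644.

644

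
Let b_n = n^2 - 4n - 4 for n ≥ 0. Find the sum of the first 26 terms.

Over n = 0..25: Σn = 325, Σn² = 5525.
Total = (1)·5525 + (-4)·325 + (-4)·26 = 4121.

4121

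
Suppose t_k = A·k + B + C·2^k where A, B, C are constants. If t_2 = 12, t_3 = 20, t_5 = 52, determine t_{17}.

131140

Plug in k = 2, 3, 5: 2A + B + 4C = 12; 3A + B + 8C = 20; 5A + B + 32C = 52.
Subtracting the first from the second: A + 4C = 8.
Subtracting the second from the third: 2A + 24C = 32.
Solving: C = 1, A = 4, then B = 0.
So t_k = 4·k + 0 + 1·2^k; at k=17 this is 131140.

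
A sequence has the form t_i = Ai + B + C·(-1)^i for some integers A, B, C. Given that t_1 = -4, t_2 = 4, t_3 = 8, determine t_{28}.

160

At i = 1, 2, 3: A + B - C = -4; 2A + B + C = 4; 3A + B - C = 8.
Subtracting the first from the second: A + 2C = 8.
Subtracting the second from the third: A - 2C = 4.
Solving: C = 1, A = 6, then B = -9.
Hence t_{28} = 6·28 + (-9) + 1·1 = 160.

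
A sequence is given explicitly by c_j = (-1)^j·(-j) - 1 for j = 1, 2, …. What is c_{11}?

10

(-1)^11 = -1; -j at j=11 is -11; so c_{11} = 10.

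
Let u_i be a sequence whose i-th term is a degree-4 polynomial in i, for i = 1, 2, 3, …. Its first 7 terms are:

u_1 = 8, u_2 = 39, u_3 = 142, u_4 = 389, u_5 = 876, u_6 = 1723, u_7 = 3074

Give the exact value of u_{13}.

32852

1st diffs: 31, 103, 247, 487, 847, 1351.
2nd diffs: 72, 144, 240, 360, 504.
3rd diffs: 72, 96, 120, 144.
4th diffs: 24, 24, 24 (constant).
Newton forward-difference form: u_i = 8 + 31·C(i-1,1) + 72·C(i-1,2) + 72·C(i-1,3) + 24·C(i-1,4).
At i = 13: i-1 = 12, so u_{13} = 8 + 372 + 4752 + 15840 + 11880 = 32852.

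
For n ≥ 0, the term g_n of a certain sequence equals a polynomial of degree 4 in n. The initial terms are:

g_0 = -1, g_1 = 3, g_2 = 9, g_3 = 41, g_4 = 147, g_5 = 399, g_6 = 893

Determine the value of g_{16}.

57423

1st diffs: 4, 6, 32, 106, 252, 494.
2nd diffs: 2, 26, 74, 146, 242.
3rd diffs: 24, 48, 72, 96.
4th diffs: 24, 24, 24 (constant).
So g_n = n^4 - 2n^3 + 5n - 1.
Evaluating at n = 16 gives g_{16} = 57423.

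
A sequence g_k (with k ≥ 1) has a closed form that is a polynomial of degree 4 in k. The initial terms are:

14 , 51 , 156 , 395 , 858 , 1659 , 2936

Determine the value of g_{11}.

16404

1st diffs: 37, 105, 239, 463, 801, 1277.
2nd diffs: 68, 134, 224, 338, 476.
3rd diffs: 66, 90, 114, 138.
4th diffs: 24, 24, 24 (constant).
Newton forward-difference form: g_k = 14 + 37·C(k-1,1) + 68·C(k-1,2) + 66·C(k-1,3) + 24·C(k-1,4).
At k = 11: k-1 = 10, so g_{11} = 14 + 370 + 3060 + 7920 + 5040 = 16404.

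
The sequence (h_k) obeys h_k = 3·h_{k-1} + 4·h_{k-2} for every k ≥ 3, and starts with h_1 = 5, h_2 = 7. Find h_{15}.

644245097

Applying the relation repeatedly:
h_3 = 41, h_4 = 151, h_5 = 617, …, h_{12} = 10066327, h_{13} = 40265321, h_{14} = 161061271, h_{15} = 644245097.
(Characteristic roots are 4 and -1.)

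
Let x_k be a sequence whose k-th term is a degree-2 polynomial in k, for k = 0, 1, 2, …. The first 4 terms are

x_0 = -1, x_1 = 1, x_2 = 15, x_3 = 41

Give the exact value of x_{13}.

1st diffs: 2, 14, 26.
2nd diffs: 12, 12 (constant).
Newton forward-difference form: x_k = -1 + 2·C(k,1) + 12·C(k,2).
At k = 13: k = 13, so x_{13} = -1 + 26 + 936 = 961.

961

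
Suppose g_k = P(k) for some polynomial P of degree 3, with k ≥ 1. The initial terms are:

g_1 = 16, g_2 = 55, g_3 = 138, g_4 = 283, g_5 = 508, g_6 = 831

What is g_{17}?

16000

1st diffs: 39, 83, 145, 225, 323.
2nd diffs: 44, 62, 80, 98.
3rd diffs: 18, 18, 18 (constant).
Newton forward-difference form: g_k = 16 + 39·C(k-1,1) + 44·C(k-1,2) + 18·C(k-1,3).
At k = 17: k-1 = 16, so g_{17} = 16 + 624 + 5280 + 10080 = 16000.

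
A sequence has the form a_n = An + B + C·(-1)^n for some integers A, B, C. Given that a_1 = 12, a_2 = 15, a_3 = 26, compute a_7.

Plug in n = 1, 2, 3: A + B - C = 12; 2A + B + C = 15; 3A + B - C = 26.
Subtracting the first from the second: A + 2C = 3.
Subtracting the second from the third: A - 2C = 11.
Solving: C = -2, A = 7, then B = 3.
Hence a_7 = 7·7 + 3 + (-2)·(-1) = 54.

54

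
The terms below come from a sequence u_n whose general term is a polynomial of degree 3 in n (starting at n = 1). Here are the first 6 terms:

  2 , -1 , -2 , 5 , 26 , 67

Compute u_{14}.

1835

1st diffs: -3, -1, 7, 21, 41.
2nd diffs: 2, 8, 14, 20.
3rd diffs: 6, 6, 6 (constant).
Newton forward-difference form: u_n = 2 + (-3)·C(n-1,1) + 2·C(n-1,2) + 6·C(n-1,3).
At n = 14: n-1 = 13, so u_{14} = 2 - 39 + 156 + 1716 = 1835.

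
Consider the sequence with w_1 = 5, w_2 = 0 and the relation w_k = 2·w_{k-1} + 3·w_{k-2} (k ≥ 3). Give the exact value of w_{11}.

73815

Applying the relation repeatedly:
w_3 = 15;  w_4 = 30;  w_5 = 105;  w_6 = 300;  w_7 = 915;  w_8 = 2730;  w_9 = 8205;  w_{10} = 24600;  w_{11} = 73815.
(Characteristic roots are 3 and -1.)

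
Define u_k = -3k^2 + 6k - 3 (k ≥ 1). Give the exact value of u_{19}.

u_{19} = -3·19^2 + 6·19 - 3 = -972.

-972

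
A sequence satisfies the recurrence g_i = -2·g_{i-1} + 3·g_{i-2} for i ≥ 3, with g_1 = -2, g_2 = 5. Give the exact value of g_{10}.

34445

Compute successive terms:
g_3 = -16  g_4 = 47  g_5 = -142  g_6 = 425  g_7 = -1276  g_8 = 3827  g_9 = -11482  g_{10} = 34445.
(Characteristic roots are 1 and -3.)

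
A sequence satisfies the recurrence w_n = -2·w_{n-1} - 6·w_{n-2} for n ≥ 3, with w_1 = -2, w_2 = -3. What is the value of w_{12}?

w_3 = 18;  w_4 = -18;  w_5 = -72;  w_6 = 252;  w_7 = -72;  w_8 = -1368;  w_9 = 3168;  w_{10} = 1872;  w_{11} = -22752;  w_{12} = 34272.

34272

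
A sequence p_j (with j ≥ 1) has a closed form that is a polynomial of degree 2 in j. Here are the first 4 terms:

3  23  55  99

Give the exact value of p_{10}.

1st diffs: 20, 32, 44.
2nd diffs: 12, 12 (constant).
Newton forward-difference form: p_j = 3 + 20·C(j-1,1) + 12·C(j-1,2).
At j = 10: j-1 = 9, so p_{10} = 3 + 180 + 432 = 615.

615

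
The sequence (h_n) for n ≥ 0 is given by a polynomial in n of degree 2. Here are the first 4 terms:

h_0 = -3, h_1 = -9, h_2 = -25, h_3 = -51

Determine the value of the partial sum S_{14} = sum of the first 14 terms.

-4228

1st diffs: -6, -16, -26.
2nd diffs: -10, -10 (constant).
Newton forward-difference form: h_n = -3 + (-6)·C(n,1) + (-10)·C(n,2).
Continuing: …, -87, -133, -189, -255, …, h_{13} = -861.
Summing n = 0..13 (14 terms) gives -4228.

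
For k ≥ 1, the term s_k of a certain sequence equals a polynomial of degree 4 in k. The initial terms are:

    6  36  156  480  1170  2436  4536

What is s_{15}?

1st diffs: 30, 120, 324, 690, 1266, 2100.
2nd diffs: 90, 204, 366, 576, 834.
3rd diffs: 114, 162, 210, 258.
4th diffs: 48, 48, 48 (constant).
Newton forward-difference form: s_k = 6 + 30·C(k-1,1) + 90·C(k-1,2) + 114·C(k-1,3) + 48·C(k-1,4).
At k = 15: k-1 = 14, so s_{15} = 6 + 420 + 8190 + 41496 + 48048 = 98160.

98160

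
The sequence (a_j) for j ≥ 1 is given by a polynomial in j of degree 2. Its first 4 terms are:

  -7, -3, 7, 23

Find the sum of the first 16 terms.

1st diffs: 4, 10, 16.
2nd diffs: 6, 6 (constant).
Newton forward-difference form: a_j = -7 + 4·C(j-1,1) + 6·C(j-1,2).
Continuing: …, 45, 73, 107, 147, …, a_{16} = 683.
Summing j = 1..16 (16 terms) gives 3728.

3728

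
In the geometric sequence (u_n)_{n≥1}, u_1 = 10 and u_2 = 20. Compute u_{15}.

Common ratio r = 2.
u_n = 10·2^(n-1).
u_{15} = 10·2^14 = 163840.

163840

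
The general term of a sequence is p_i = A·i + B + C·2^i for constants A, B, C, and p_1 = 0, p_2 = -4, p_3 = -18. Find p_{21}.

The three given values yield: A + B + 2C = 0; 2A + B + 4C = -4; 3A + B + 8C = -18.
Subtracting the first from the second: A + 2C = -4.
Subtracting the second from the third: A + 4C = -14.
Solving: C = -5, A = 6, then B = 4.
Therefore p_{21} = 126 + 4 + (-5)·2097152 = -10485630.

-10485630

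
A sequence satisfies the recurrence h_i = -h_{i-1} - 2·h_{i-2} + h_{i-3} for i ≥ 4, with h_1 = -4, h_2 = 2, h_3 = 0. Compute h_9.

Compute successive terms:
h_4 = -8; h_5 = 10; h_6 = 6; h_7 = -34; h_8 = 32; h_9 = 42.

42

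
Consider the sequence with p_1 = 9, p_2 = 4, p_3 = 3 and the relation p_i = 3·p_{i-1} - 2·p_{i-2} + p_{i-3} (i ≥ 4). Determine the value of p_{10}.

1939

p_4 = 10  p_5 = 28  p_6 = 67  p_7 = 155  p_8 = 359  p_9 = 834  p_{10} = 1939.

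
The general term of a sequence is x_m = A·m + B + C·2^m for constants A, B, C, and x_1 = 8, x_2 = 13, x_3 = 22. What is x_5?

The three given values yield: A + B + 2C = 8; 2A + B + 4C = 13; 3A + B + 8C = 22.
Subtracting the first from the second: A + 2C = 5.
Subtracting the second from the third: A + 4C = 9.
Solving: C = 2, A = 1, then B = 3.
Therefore x_5 = 5 + 3 + 2·32 = 72.

72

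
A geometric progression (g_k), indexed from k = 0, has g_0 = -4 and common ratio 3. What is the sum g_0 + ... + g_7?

g_k = (-4)·3^(k-0).
S = (-4)·(3^8 - 1)/(3 - 1) = (-4)·(6561 - 1)/(2) = -13120.

-13120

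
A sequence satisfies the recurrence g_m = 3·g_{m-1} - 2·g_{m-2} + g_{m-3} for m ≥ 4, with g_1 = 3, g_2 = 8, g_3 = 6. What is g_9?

378

Applying the relation repeatedly:
g_4 = 5; g_5 = 11; g_6 = 29; g_7 = 70; g_8 = 163; g_9 = 378.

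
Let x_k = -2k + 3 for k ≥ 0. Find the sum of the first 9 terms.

-45

Over k = 0..8: Σk = 36.
Total = (-2)·36 + (3)·9 = -45.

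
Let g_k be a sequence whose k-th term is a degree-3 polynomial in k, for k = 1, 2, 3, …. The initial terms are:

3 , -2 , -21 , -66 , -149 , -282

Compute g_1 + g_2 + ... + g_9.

-2841

1st diffs: -5, -19, -45, -83, -133.
2nd diffs: -14, -26, -38, -50.
3rd diffs: -12, -12, -12 (constant).
So g_k = -2k^3 + 5k^2 - 6k + 6.
Continuing: -477, -746, -1101.
Summing k = 1..9 (9 terms) gives -2841.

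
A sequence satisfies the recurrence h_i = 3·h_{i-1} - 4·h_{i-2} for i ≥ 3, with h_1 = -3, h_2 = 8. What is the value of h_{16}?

-290804

Applying the relation repeatedly:
h_3 = 36, h_4 = 76, h_5 = 84, …, h_{13} = 35412, h_{14} = 26828, h_{15} = -61164, h_{16} = -290804.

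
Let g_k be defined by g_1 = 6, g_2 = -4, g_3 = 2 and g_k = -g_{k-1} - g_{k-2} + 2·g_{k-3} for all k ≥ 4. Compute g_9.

90

Compute successive terms:
g_4 = 14  g_5 = -24  g_6 = 14  g_7 = 38  g_8 = -100  g_9 = 90.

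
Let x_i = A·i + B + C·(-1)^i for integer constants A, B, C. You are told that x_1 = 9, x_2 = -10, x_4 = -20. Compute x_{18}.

-90

Plug in i = 1, 2, 4: A + B - C = 9; 2A + B + C = -10; 4A + B + C = -20.
Subtracting the first from the second: A + 2C = -19.
Subtracting the second from the third: 2A = -10.
Solving: C = -7, A = -5, then B = 7.
Hence x_{18} = -5·18 + 7 + (-7)·1 = -90.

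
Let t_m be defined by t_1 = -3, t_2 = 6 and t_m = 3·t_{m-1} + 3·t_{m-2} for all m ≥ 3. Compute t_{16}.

380308365

Compute successive terms:
t_3 = 9  t_4 = 45  t_5 = 162  …  t_{13} = 6978717  t_{14} = 26458326  t_{15} = 100311129  t_{16} = 380308365.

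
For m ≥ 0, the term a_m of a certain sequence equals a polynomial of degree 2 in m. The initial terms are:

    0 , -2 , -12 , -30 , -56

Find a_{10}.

-380

1st diffs: -2, -10, -18, -26.
2nd diffs: -8, -8, -8 (constant).
So a_m = -4m^2 + 2m.
Evaluating at m = 10 gives a_{10} = -380.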